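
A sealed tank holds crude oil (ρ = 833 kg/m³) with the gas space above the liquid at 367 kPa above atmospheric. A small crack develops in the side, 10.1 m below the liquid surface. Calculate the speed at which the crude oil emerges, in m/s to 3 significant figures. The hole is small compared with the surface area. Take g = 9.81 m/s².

Take point 1 at the surface (v₁ ≈ 0) and point 2 at the hole (at atmospheric pressure). Bernoulli: P₁ + ρg h = P_atm + ½ρv₂².
With P₁ − P_atm = 367000 Pa, v₂ = √(2gh + 2ΔP/ρ) = √(2·9.81·10.1 + 2·367000/833) = 32.9 m/s.

32.9 m/s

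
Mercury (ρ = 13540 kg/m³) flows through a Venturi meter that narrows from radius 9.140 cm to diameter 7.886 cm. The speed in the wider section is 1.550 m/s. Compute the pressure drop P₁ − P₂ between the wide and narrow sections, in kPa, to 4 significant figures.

ΔP ≈ 453.3 kPa

The volume flow rate is constant, so v₂ = (A₁/A₂)v₁ = (262.4/48.84)·1.550 = 8.329 m/s.
With no height change, Bernoulli's equation is P₁ + ½ρv₁² = P₂ + ½ρv₂².
P₁ − P₂ = ½·13540·(8.329² − 1.550²) = ½·13540·66.96 = 453300 Pa.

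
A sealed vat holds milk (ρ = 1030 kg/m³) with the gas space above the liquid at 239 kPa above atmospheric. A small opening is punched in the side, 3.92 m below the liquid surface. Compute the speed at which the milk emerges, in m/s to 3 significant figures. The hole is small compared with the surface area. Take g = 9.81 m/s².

Take point 1 at the surface (v₁ ≈ 0) and point 2 at the hole (at atmospheric pressure). Bernoulli: P₁ + ρg h = P_atm + ½ρv₂².
With P₁ − P_atm = 239000 Pa, v₂ = √(2gh + 2ΔP/ρ) = √(2·9.81·3.92 + 2·239000/1030) = 23.3 m/s.

v = 23.3 m/s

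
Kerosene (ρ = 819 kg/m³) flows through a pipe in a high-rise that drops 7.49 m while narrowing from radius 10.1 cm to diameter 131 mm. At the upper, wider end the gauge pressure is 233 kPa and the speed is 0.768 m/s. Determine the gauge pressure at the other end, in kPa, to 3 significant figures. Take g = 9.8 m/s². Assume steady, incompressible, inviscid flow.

P₂ ≈ 292 kPa

By continuity, v₂ = v₁·A₁/A₂ = 0.768·(320/135) = 1.83 m/s.
Bernoulli: P₁ + ½ρv₁² + ρg h₁ = P₂ + ½ρv₂² + ρg h₂, so P₂ = P₁ + ½ρ(v₁² − v₂²) − ρg(h₂ − h₁).
P₂ = 233000 + ½·819·(0.768² − 1.83²) − 819·9.8·(−7.49) = 233000 + (-1120) − (-60100) = 292000 Pa.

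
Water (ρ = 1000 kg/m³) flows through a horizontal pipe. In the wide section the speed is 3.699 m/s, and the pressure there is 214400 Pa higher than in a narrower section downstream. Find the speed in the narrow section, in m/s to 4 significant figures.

With h₁ = h₂, rearranging Bernoulli gives v₂ = √(v₁² + 2ΔP/ρ).
v₂ = √(3.699² + 2·214400/1000) = √(13.68 + 428.8) = 21.04 m/s.

21.04 m/s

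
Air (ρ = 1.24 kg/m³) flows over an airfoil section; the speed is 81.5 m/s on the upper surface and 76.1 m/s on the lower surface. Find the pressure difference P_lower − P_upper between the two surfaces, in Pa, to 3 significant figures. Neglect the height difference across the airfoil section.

528 Pa

The pressure is lower where the speed is higher: ΔP = ½ρ(v_up² − v_low²).
ΔP = ½·1.24·(81.5² − 76.1²) = 528 Pa.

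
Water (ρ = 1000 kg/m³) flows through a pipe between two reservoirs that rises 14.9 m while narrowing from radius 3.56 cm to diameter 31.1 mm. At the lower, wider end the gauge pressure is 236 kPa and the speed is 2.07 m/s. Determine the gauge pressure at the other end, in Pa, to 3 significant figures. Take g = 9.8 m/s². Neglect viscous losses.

By continuity, v₂ = v₁·A₁/A₂ = 2.07·(39.8/7.60) = 10.8 m/s.
Energy conservation along the streamline gives P₂ = P₁ − ½ρ(v₂² − v₁²) − ρg(h₂ − h₁).
P₂ = 236000 + ½·1000·(2.07² − 10.8²) − 1000·9.8·(+14.9) = 236000 + (-56700) − (146000) = 33300 Pa.

P₂ = 33300 Pa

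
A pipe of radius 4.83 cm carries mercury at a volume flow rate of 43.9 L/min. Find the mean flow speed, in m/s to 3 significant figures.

v ≈ 0.0998 m/s

Q = 43.9 L/min = 0.000732 m³/s.
v = Q/A = 0.000732 / 0.00733 = 0.0998 m/s.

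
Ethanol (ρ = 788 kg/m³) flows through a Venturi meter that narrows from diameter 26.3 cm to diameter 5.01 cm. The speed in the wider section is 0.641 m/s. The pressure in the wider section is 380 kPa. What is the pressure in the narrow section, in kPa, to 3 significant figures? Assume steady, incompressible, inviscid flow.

P₂ ≈ 257 kPa

Mass conservation (A₁v₁ = A₂v₂) gives v₂ = 0.641 × 543/19.7 = 17.7 m/s.
With no height change, Bernoulli's equation is P₁ + ½ρv₁² = P₂ + ½ρv₂².
P₂ = P₁ − ½ρ(v₂² − v₁²) = 380000 − ½·788·(17.7² − 0.641²) = 380000 − 123000 = 257000 Pa.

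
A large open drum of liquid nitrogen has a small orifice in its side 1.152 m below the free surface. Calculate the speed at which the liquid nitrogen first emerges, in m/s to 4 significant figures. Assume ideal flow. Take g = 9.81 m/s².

The surface is effectively still and both ends are open, so ½v² = gh and v = √(2·9.81·1.152) = 4.754 m/s.

v ≈ 4.754 m/s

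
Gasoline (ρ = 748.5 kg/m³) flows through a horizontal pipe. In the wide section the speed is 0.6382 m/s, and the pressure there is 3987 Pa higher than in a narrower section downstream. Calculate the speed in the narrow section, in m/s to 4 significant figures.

Horizontal Bernoulli: P₁ + ½ρv₁² = P₂ + ½ρv₂², so v₂² = v₁² + 2(P₁ − P₂)/ρ.
v₂ = √(0.6382² + 2·3987/748.5) = √(0.4073 + 10.65) = 3.326 m/s.

3.326 m/s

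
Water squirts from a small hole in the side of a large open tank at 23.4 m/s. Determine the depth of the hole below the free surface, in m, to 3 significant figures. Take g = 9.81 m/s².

h ≈ 27.9 m

Inverting v = √(2gh) gives h = v² / 2g.
h = 23.4²/(2·9.81) = 548/19.62 = 27.9 m.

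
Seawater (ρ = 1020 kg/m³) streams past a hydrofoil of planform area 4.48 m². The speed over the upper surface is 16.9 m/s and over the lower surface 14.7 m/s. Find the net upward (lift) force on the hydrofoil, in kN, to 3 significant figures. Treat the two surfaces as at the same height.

F = 159 kN

With equal heights on the two surfaces, Bernoulli gives P_lower − P_upper = ½ρ(v_upper² − v_lower²).
ΔP = ½·1020·(16.9² − 14.7²) = 35500 Pa.
Lift = ΔP · A = 35500 × 4.48 = 159000 N.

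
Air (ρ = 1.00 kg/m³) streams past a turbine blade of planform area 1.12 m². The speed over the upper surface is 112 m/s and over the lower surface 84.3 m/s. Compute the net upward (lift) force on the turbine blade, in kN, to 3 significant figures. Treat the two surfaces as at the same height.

With equal heights on the two surfaces, Bernoulli gives P_lower − P_upper = ½ρ(v_upper² − v_lower²).
ΔP = ½·1.00·(112² − 84.3²) = 2720 Pa.
Lift = ΔP · A = 2720 × 1.12 = 3050 N.

F ≈ 3.05 kN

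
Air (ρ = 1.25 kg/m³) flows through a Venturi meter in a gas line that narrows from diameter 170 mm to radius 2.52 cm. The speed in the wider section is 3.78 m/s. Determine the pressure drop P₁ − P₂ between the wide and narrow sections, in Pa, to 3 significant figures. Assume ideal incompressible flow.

Mass conservation (A₁v₁ = A₂v₂) gives v₂ = 3.78 × 227/20.0 = 43.0 m/s.
The pipe is horizontal, so Bernoulli reduces to P₁ + ½ρv₁² = P₂ + ½ρv₂².
P₁ − P₂ = ½·1.25·(43.0² − 3.78²) = ½·1.25·1840 = 1150 Pa.

1150 Pa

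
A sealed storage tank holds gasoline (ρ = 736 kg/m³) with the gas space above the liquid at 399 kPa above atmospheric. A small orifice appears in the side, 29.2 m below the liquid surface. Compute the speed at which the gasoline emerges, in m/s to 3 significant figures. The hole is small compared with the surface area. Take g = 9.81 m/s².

Take point 1 at the surface (v₁ ≈ 0) and point 2 at the hole (at atmospheric pressure). Bernoulli: P₁ + ρg h = P_atm + ½ρv₂².
With P₁ − P_atm = 399000 Pa, v₂ = √(2gh + 2ΔP/ρ) = √(2·9.81·29.2 + 2·399000/736) = 40.7 m/s.

40.7 m/s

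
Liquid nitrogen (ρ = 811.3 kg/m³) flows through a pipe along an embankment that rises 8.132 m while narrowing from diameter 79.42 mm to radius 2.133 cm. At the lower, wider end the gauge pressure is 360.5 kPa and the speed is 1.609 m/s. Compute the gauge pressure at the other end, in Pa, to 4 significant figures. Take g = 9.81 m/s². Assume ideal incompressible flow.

284200 Pa

By continuity, v₂ = v₁·A₁/A₂ = 1.609·(49.54/14.29) = 5.577 m/s.
Applying Bernoulli between the two ends and solving for P₂: P₂ = P₁ + ½ρ(v₁² − v₂²) − ρgΔh.
P₂ = 360500 + ½·811.3·(1.609² − 5.577²) − 811.3·9.81·(+8.132) = 360500 + (-11570) − (64720) = 284200 Pa.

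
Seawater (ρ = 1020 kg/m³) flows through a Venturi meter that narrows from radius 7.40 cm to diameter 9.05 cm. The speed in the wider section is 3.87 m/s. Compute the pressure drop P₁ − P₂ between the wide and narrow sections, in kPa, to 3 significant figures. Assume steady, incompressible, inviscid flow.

ΔP = 47.0 kPa

By continuity, v₂ = v₁·A₁/A₂ = 3.87·(172/64.3) = 10.3 m/s.
Bernoulli (h₁ = h₂): P₁ − P₂ = ½ρ(v₂² − v₁²).
P₁ − P₂ = ½·1020·(10.3² − 3.87²) = ½·1020·92.1 = 47000 Pa.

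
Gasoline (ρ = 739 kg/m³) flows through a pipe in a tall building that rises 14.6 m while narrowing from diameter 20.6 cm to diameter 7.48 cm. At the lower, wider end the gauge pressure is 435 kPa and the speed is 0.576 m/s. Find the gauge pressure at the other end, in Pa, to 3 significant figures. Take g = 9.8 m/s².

The volume flow rate is constant, so v₂ = (A₁/A₂)v₁ = (333/43.9)·0.576 = 4.37 m/s.
Applying Bernoulli between the two ends and solving for P₂: P₂ = P₁ + ½ρ(v₁² − v₂²) − ρgΔh.
P₂ = 435000 + ½·739·(0.576² − 4.37²) − 739·9.8·(+14.6) = 435000 + (-6930) − (106000) = 322000 Pa.

322000 Pa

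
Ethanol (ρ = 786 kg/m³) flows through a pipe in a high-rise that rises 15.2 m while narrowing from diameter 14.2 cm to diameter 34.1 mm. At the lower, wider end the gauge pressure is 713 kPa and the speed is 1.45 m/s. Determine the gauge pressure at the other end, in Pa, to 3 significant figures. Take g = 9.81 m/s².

By continuity, v₂ = v₁·A₁/A₂ = 1.45·(158/9.13) = 25.1 m/s.
Bernoulli: P₁ + ½ρv₁² + ρg h₁ = P₂ + ½ρv₂² + ρg h₂, so P₂ = P₁ + ½ρ(v₁² − v₂²) − ρg(h₂ − h₁).
P₂ = 713000 + ½·786·(1.45² − 25.1²) − 786·9.81·(+15.2) = 713000 + (-248000) − (117000) = 348000 Pa.

P₂ ≈ 348000 Pa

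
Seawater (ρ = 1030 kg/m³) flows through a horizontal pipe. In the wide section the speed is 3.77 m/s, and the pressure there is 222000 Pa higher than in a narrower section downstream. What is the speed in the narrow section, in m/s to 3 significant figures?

21.1 m/s

With h₁ = h₂, rearranging Bernoulli gives v₂ = √(v₁² + 2ΔP/ρ).
v₂ = √(3.77² + 2·222000/1030) = √(14.2 + 431) = 21.1 m/s.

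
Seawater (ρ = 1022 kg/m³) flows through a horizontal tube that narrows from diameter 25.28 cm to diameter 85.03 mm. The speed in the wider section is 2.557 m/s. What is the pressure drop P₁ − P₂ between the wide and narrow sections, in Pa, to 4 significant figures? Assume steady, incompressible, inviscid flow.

Mass conservation (A₁v₁ = A₂v₂) gives v₂ = 2.557 × 501.9/56.79 = 22.60 m/s.
With no height change, Bernoulli's equation is P₁ + ½ρv₁² = P₂ + ½ρv₂².
P₁ − P₂ = ½·1022·(22.60² − 2.557²) = ½·1022·504.3 = 257700 Pa.

257700 Pa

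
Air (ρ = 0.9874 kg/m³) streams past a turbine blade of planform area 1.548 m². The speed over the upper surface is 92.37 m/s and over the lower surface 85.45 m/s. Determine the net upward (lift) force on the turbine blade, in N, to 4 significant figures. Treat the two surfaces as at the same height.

From P + ½ρv² = const at equal height, P_low − P_up = ½ρ(v_up² − v_low²).
ΔP = ½·0.9874·(92.37² − 85.45²) = 607.5 Pa.
Lift = ΔP · A = 607.5 × 1.548 = 940.4 N.

F = 940.4 N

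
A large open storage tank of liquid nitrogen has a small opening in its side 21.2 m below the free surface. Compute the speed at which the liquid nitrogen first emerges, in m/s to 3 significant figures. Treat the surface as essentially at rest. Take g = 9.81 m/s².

The surface is effectively still and both ends are open, so ½v² = gh and v = √(2·9.81·21.2) = 20.4 m/s.

20.4 m/s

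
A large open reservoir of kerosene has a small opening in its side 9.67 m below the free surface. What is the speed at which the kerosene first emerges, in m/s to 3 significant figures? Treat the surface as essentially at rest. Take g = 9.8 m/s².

13.8 m/s

With the surface at rest and both surface and jet at atmospheric pressure, Bernoulli gives ρg h = ½ρv², so v = √(2gh) = √(2·9.8·9.67) = 13.8 m/s.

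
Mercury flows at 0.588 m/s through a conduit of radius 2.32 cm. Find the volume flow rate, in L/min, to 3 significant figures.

Q ≈ 59.7 L/min

Q = A·v = 0.00169 m² × 0.588 m/s = 0.000994 m³/s.
Converting: 0.000994 m³/s × 60000 = 59.7 L/min.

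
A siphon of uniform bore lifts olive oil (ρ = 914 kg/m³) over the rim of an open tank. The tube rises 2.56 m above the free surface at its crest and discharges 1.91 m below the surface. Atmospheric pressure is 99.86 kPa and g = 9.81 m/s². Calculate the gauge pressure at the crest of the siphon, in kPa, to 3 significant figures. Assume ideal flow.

-40.1 kPa

Bernoulli surface→outlet gives ½v² = g·h_out, so v = √(2·9.81·1.91) = 6.12 m/s.
With constant cross-section the crest speed equals v; applying Bernoulli from the surface up to the crest, P_top = P_atm − ½ρv² − ρg·h_top.
P_top = 99860 − ½·914·6.12² − 914·9.81·2.56 = 59800 Pa. So P_gauge = P_top − P_atm = -40100 Pa.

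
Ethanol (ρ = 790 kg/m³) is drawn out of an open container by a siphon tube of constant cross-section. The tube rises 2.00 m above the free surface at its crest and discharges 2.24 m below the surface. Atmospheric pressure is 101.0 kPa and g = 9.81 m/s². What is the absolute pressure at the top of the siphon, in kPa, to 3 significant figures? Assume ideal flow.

Bernoulli surface→outlet gives ½v² = g·h_out, so v = √(2·9.81·2.24) = 6.63 m/s.
With constant cross-section the crest speed equals v; applying Bernoulli from the surface up to the crest, P_top = P_atm − ½ρv² − ρg·h_top.
P_top = 101000 − ½·790·6.63² − 790·9.81·2.00 = 68100 Pa.

P_top ≈ 68.1 kPa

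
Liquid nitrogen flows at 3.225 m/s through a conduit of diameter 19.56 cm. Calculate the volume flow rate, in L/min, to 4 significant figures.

Q ≈ 5814 L/min

Q = A·v = 0.03005 m² × 3.225 m/s = 0.09691 m³/s.
Converting: 0.09691 m³/s × 60000 = 5814 L/min.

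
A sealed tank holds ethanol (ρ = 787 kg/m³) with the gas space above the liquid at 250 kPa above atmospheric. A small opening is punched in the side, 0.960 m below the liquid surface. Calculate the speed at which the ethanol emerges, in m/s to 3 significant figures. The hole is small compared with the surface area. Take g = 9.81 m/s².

v ≈ 25.6 m/s

Take point 1 at the surface (v₁ ≈ 0) and point 2 at the hole (at atmospheric pressure). Bernoulli: P₁ + ρg h = P_atm + ½ρv₂².
With P₁ − P_atm = 250000 Pa, v₂ = √(2gh + 2ΔP/ρ) = √(2·9.81·0.960 + 2·250000/787) = 25.6 m/s.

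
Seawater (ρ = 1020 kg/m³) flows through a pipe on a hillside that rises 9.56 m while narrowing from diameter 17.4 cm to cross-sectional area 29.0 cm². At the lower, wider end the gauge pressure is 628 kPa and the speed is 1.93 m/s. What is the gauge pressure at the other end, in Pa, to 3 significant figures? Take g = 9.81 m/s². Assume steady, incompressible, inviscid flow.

P₂ ≈ 407000 Pa

Continuity gives A₁v₁ = A₂v₂, so v₂ = (238 cm²)/(29.0 cm²) × 1.93 m/s = 15.8 m/s.
Bernoulli: P₁ + ½ρv₁² + ρg h₁ = P₂ + ½ρv₂² + ρg h₂, so P₂ = P₁ + ½ρ(v₁² − v₂²) − ρg(h₂ − h₁).
P₂ = 628000 + ½·1020·(1.93² − 15.8²) − 1020·9.81·(+9.56) = 628000 + (-126000) − (95700) = 407000 Pa.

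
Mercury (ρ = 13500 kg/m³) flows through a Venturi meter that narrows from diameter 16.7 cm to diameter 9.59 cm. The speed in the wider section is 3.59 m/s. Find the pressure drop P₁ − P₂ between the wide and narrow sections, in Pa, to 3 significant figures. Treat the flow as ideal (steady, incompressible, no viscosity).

The volume flow rate is constant, so v₂ = (A₁/A₂)v₁ = (219/72.2)·3.59 = 10.9 m/s.
Bernoulli (h₁ = h₂): P₁ − P₂ = ½ρ(v₂² − v₁²).
P₁ − P₂ = ½·13500·(10.9² − 3.59²) = ½·13500·106 = 713000 Pa.

713000 Pa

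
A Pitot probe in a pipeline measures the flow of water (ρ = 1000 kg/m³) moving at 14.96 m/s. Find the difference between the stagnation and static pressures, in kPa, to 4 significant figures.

ΔP ≈ 111.9 kPa

The dynamic pressure equals the rise in static pressure at the stagnation point: ΔP = ½ρv².
ΔP = ½·1000·14.96² = 111900 Pa.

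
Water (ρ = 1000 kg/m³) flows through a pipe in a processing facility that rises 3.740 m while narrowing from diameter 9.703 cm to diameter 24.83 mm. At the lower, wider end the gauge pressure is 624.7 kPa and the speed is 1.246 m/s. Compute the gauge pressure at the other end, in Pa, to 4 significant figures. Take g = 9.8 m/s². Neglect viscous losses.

Continuity gives A₁v₁ = A₂v₂, so v₂ = (73.94 cm²)/(4.842 cm²) × 1.246 m/s = 19.03 m/s.
Applying Bernoulli between the two ends and solving for P₂: P₂ = P₁ + ½ρ(v₁² − v₂²) − ρgΔh.
P₂ = 624700 + ½·1000·(1.246² − 19.03²) − 1000·9.8·(+3.740) = 624700 + (-180200) − (36650) = 407800 Pa.

407800 Pa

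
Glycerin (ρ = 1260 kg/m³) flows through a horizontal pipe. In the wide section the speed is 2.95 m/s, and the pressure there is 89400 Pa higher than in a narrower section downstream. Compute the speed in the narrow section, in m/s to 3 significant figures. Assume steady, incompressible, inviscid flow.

With h₁ = h₂, rearranging Bernoulli gives v₂ = √(v₁² + 2ΔP/ρ).
v₂ = √(2.95² + 2·89400/1260) = √(8.70 + 142) = 12.3 m/s.

v₂ = 12.3 m/s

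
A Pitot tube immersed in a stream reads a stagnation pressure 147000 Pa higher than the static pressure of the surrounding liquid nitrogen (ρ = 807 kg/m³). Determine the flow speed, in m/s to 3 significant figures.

At the stagnation point the flow is brought to rest, so Bernoulli gives P_stag − P_static = ½ρv².
v = √(2ΔP/ρ) = √(2·147000/807) = 19.1 m/s.

v ≈ 19.1 m/s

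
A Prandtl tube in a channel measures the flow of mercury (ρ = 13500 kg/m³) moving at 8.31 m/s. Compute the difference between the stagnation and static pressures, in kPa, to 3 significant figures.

Bernoulli between the free stream and the stagnation point: ½ρv² = P_stag − P_static.
ΔP = ½·13500·8.31² = 466000 Pa.

ΔP = 466 kPa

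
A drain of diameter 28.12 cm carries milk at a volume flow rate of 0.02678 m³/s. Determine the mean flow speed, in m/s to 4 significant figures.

Q = 0.02678 m³/s = 0.02678 m³/s.
v = Q/A = 0.02678 / 0.06210 = 0.4312 m/s.

v ≈ 0.4312 m/s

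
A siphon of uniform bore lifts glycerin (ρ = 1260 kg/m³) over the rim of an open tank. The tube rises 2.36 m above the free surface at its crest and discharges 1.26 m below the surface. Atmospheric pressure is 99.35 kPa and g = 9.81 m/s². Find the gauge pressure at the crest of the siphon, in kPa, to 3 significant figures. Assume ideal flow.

Bernoulli surface→outlet gives ½v² = g·h_out, so v = √(2·9.81·1.26) = 4.97 m/s.
Continuity keeps v the same throughout the tube; from surface to crest, P_atm + 0 = P_top + ½ρv² + ρg·h_top.
P_top = 99350 − ½·1260·4.97² − 1260·9.81·2.36 = 54600 Pa. So P_gauge = P_top − P_atm = -44700 Pa.

P_gauge ≈ -44.7 kPa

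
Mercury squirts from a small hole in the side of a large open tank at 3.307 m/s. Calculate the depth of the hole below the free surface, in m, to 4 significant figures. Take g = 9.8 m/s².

h = 0.5580 m

Torricelli: v = √(2gh), so h = v²/(2g).
h = 3.307²/(2·9.8) = 10.94/19.60 = 0.5580 m.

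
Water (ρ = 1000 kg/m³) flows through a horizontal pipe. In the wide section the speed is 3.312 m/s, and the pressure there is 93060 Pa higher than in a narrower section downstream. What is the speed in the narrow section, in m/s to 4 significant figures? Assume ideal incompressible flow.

v₂ = 14.04 m/s

With h₁ = h₂, rearranging Bernoulli gives v₂ = √(v₁² + 2ΔP/ρ).
v₂ = √(3.312² + 2·93060/1000) = √(10.97 + 186.1) = 14.04 m/s.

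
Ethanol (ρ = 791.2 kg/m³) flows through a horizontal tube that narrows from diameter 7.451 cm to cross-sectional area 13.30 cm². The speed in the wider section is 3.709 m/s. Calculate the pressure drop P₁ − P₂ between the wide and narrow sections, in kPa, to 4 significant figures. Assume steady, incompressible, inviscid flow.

ΔP ≈ 53.05 kPa

Mass conservation (A₁v₁ = A₂v₂) gives v₂ = 3.709 × 43.60/13.30 = 12.16 m/s.
Along the horizontal streamline, P + ½ρv² is constant.
P₁ − P₂ = ½·791.2·(12.16² − 3.709²) = ½·791.2·134.1 = 53050 Pa.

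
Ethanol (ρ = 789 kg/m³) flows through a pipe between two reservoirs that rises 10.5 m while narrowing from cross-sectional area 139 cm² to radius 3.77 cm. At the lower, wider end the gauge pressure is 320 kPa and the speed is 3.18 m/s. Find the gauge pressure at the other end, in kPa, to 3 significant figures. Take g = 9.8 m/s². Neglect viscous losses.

The volume flow rate is constant, so v₂ = (A₁/A₂)v₁ = (139/44.7)·3.18 = 9.90 m/s.
Bernoulli: P₁ + ½ρv₁² + ρg h₁ = P₂ + ½ρv₂² + ρg h₂, so P₂ = P₁ + ½ρ(v₁² − v₂²) − ρg(h₂ − h₁).
P₂ = 320000 + ½·789·(3.18² − 9.90²) − 789·9.8·(+10.5) = 320000 + (-34700) − (81200) = 204000 Pa.

204 kPa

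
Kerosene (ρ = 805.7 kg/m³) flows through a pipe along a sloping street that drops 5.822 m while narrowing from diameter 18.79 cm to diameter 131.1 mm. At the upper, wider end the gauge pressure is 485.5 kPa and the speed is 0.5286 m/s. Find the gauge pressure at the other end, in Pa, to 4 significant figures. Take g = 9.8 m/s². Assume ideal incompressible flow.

P₂ ≈ 531100 Pa

By continuity, v₂ = v₁·A₁/A₂ = 0.5286·(277.3/135.0) = 1.086 m/s.
Energy conservation along the streamline gives P₂ = P₁ − ½ρ(v₂² − v₁²) − ρg(h₂ − h₁).
P₂ = 485500 + ½·805.7·(0.5286² − 1.086²) − 805.7·9.8·(−5.822) = 485500 + (-362.4) − (-45970) = 531100 Pa.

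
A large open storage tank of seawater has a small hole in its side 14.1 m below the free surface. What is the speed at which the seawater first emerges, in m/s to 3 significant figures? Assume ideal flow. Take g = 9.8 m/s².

The surface is effectively still and both ends are open, so ½v² = gh and v = √(2·9.8·14.1) = 16.6 m/s.

v ≈ 16.6 m/s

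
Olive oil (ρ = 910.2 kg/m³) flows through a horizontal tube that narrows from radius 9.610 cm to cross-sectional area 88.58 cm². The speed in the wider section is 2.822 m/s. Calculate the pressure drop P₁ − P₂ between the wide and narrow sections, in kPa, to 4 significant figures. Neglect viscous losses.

ΔP = 35.26 kPa

Continuity gives A₁v₁ = A₂v₂, so v₂ = (290.1 cm²)/(88.58 cm²) × 2.822 m/s = 9.243 m/s.
Bernoulli (h₁ = h₂): P₁ − P₂ = ½ρ(v₂² − v₁²).
P₁ − P₂ = ½·910.2·(9.243² − 2.822²) = ½·910.2·77.47 = 35260 Pa.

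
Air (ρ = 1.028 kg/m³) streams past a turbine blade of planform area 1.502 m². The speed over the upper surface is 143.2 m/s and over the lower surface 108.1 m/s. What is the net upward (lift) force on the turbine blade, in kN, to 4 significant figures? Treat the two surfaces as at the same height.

F ≈ 6.810 kN

From P + ½ρv² = const at equal height, P_low − P_up = ½ρ(v_up² − v_low²).
ΔP = ½·1.028·(143.2² − 108.1²) = 4534 Pa.
Lift = ΔP · A = 4534 × 1.502 = 6810 N.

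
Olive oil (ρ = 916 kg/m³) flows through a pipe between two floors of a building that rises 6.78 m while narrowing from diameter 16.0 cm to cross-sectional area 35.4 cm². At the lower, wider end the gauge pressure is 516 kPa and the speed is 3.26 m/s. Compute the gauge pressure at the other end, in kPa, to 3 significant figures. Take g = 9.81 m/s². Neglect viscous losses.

The volume flow rate is constant, so v₂ = (A₁/A₂)v₁ = (201/35.4)·3.26 = 18.5 m/s.
Energy conservation along the streamline gives P₂ = P₁ − ½ρ(v₂² − v₁²) − ρg(h₂ − h₁).
P₂ = 516000 + ½·916·(3.26² − 18.5²) − 916·9.81·(+6.78) = 516000 + (-152000) − (60900) = 303000 Pa.

P₂ ≈ 303 kPa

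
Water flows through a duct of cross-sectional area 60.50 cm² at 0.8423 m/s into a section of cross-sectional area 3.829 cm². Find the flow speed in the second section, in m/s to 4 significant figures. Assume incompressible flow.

By continuity, v₂ = v₁·A₁/A₂ = 0.8423·(60.50/3.829) = 13.31 m/s.

v₂ ≈ 13.31 m/s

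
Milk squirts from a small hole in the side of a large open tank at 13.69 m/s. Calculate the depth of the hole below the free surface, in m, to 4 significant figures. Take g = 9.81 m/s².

Torricelli: v = √(2gh), so h = v²/(2g).
h = 13.69²/(2·9.81) = 187.4/19.62 = 9.552 m.

9.552 m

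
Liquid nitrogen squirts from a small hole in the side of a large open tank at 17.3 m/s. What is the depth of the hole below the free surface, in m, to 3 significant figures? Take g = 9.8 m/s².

For a small hole in a large open tank, ½v² = gh, giving h = v²/(2g).
h = 17.3²/(2·9.8) = 299/19.60 = 15.3 m.

15.3 m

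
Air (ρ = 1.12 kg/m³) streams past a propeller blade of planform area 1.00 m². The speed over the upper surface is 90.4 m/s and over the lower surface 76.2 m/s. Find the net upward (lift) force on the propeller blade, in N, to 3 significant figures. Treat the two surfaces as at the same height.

From P + ½ρv² = const at equal height, P_low − P_up = ½ρ(v_up² − v_low²).
ΔP = ½·1.12·(90.4² − 76.2²) = 1320 Pa.
Lift = ΔP · A = 1320 × 1.00 = 1320 N.

F ≈ 1320 N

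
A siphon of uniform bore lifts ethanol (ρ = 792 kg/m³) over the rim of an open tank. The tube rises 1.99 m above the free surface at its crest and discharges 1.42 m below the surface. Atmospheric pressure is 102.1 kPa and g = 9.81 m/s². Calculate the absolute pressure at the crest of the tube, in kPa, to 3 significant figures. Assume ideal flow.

The outlet speed comes from Torricelli: v = √(2g·1.42) = 5.28 m/s.
Continuity keeps v the same throughout the tube; from surface to crest, P_atm + 0 = P_top + ½ρv² + ρg·h_top.
P_top = 102100 − ½·792·5.28² − 792·9.81·1.99 = 75600 Pa.

P_top = 75.6 kPa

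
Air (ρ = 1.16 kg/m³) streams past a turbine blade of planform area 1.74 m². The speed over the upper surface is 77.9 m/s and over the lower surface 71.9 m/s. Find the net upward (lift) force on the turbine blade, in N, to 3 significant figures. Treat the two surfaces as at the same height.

F ≈ 907 N

The faster flow above has the lower pressure; Bernoulli (same height) gives ΔP = ½ρ(v_up² − v_low²).
ΔP = ½·1.16·(77.9² − 71.9²) = 521 Pa.
Lift = ΔP · A = 521 × 1.74 = 907 N.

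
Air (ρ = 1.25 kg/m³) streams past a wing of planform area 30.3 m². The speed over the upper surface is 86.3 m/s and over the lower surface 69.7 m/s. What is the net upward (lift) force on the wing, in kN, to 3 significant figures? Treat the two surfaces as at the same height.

F = 49.0 kN

With equal heights on the two surfaces, Bernoulli gives P_lower − P_upper = ½ρ(v_upper² − v_lower²).
ΔP = ½·1.25·(86.3² − 69.7²) = 1620 Pa.
Lift = ΔP · A = 1620 × 30.3 = 49000 N.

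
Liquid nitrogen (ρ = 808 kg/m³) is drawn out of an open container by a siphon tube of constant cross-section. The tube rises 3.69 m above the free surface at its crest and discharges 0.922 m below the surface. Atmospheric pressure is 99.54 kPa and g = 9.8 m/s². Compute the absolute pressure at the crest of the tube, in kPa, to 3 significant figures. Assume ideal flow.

P_top ≈ 63.0 kPa

From the surface to the outlet (both open to atmosphere, surface at rest): v = √(2g·h_out) = √(2·9.8·0.922) = 4.25 m/s.
Continuity keeps v the same throughout the tube; from surface to crest, P_atm + 0 = P_top + ½ρv² + ρg·h_top.
P_top = 99540 − ½·808·4.25² − 808·9.8·3.69 = 63000 Pa.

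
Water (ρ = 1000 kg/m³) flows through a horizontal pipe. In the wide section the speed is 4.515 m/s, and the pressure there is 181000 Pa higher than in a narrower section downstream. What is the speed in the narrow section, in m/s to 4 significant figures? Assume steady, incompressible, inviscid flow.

v₂ ≈ 19.55 m/s

Along the level pipe P + ½ρv² is conserved, hence v₂² = v₁² + 2(P₁ − P₂)/ρ.
v₂ = √(4.515² + 2·181000/1000) = √(20.39 + 362.0) = 19.55 m/s.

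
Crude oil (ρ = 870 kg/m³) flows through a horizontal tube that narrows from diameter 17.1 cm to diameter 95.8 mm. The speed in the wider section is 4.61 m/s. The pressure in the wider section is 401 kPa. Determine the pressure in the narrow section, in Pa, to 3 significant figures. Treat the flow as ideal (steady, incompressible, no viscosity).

Continuity gives A₁v₁ = A₂v₂, so v₂ = (230 cm²)/(72.1 cm²) × 4.61 m/s = 14.7 m/s.
Along the horizontal streamline, P + ½ρv² is constant.
P₂ = P₁ − ½ρ(v₂² − v₁²) = 401000 − ½·870·(14.7² − 4.61²) = 401000 − 84600 = 316000 Pa.

P₂ = 316000 Pa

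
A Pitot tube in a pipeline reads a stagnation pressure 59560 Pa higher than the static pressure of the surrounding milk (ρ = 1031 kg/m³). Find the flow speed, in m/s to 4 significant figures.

v ≈ 10.75 m/s

At the stagnation point the flow is brought to rest, so Bernoulli gives P_stag − P_static = ½ρv².
v = √(2ΔP/ρ) = √(2·59560/1031) = 10.75 m/s.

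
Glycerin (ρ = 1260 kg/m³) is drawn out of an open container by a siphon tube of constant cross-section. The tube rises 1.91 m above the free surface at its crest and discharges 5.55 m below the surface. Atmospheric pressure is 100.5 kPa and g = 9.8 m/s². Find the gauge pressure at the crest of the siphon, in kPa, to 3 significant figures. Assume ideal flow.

The outlet speed comes from Torricelli: v = √(2g·5.55) = 10.4 m/s.
The bore is uniform, so the speed at the crest is the same v. Bernoulli surface→crest: P_atm = P_top + ½ρv² + ρg·h_top.
P_top = 100500 − ½·1260·10.4² − 1260·9.8·1.91 = 8380 Pa. So P_gauge = P_top − P_atm = -92100 Pa.

P_gauge ≈ -92.1 kPa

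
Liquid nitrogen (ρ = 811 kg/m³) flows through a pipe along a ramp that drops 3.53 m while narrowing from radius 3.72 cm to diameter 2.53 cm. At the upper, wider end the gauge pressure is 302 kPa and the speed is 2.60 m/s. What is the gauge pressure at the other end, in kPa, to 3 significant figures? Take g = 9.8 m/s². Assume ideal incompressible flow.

The volume flow rate is constant, so v₂ = (A₁/A₂)v₁ = (43.5/5.03)·2.60 = 22.5 m/s.
Applying Bernoulli between the two ends and solving for P₂: P₂ = P₁ + ½ρ(v₁² − v₂²) − ρgΔh.
P₂ = 302000 + ½·811·(2.60² − 22.5²) − 811·9.8·(−3.53) = 302000 + (-202000) − (-28100) = 128000 Pa.

P₂ ≈ 128 kPa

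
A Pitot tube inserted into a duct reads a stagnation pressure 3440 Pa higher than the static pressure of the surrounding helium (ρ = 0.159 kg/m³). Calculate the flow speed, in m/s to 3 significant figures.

At the stagnation point the flow is brought to rest, so Bernoulli gives P_stag − P_static = ½ρv².
v = √(2ΔP/ρ) = √(2·3440/0.159) = 208 m/s.

208 m/s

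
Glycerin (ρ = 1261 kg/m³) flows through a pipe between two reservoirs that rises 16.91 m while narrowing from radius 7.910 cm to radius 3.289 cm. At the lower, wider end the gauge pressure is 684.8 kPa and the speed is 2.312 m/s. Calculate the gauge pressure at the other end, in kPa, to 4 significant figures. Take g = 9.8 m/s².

P₂ ≈ 366.5 kPa

By continuity, v₂ = v₁·A₁/A₂ = 2.312·(196.6/33.98) = 13.37 m/s.
Energy conservation along the streamline gives P₂ = P₁ − ½ρ(v₂² − v₁²) − ρg(h₂ − h₁).
P₂ = 684800 + ½·1261·(2.312² − 13.37²) − 1261·9.8·(+16.91) = 684800 + (-109400) − (209000) = 366500 Pa.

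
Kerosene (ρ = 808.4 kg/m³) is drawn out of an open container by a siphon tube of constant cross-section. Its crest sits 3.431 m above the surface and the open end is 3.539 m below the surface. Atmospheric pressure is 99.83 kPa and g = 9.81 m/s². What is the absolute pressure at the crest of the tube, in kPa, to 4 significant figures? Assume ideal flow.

44.56 kPa

From the surface to the outlet (both open to atmosphere, surface at rest): v = √(2g·h_out) = √(2·9.81·3.539) = 8.333 m/s.
The bore is uniform, so the speed at the crest is the same v. Bernoulli surface→crest: P_atm = P_top + ½ρv² + ρg·h_top.
P_top = 99830 − ½·808.4·8.333² − 808.4·9.81·3.431 = 44560 Pa.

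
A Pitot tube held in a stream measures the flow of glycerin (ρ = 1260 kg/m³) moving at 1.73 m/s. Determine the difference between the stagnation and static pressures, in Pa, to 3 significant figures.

ΔP = 1890 Pa

Bernoulli between the free stream and the stagnation point: ½ρv² = P_stag − P_static.
ΔP = ½·1260·1.73² = 1890 Pa.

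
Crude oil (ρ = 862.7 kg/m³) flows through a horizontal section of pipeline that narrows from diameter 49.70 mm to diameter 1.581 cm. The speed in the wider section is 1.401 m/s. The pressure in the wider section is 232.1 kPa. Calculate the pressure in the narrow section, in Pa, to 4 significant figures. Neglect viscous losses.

By continuity, v₂ = v₁·A₁/A₂ = 1.401·(19.40/1.963) = 13.84 m/s.
Bernoulli (h₁ = h₂): P₁ − P₂ = ½ρ(v₂² − v₁²).
P₂ = P₁ − ½ρ(v₂² − v₁²) = 232100 − ½·862.7·(13.84² − 1.401²) = 232100 − 81830 = 150300 Pa.

P₂ = 150300 Pa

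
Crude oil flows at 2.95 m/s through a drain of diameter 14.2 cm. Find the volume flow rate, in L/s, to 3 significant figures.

Q = A·v = 0.0158 m² × 2.95 m/s = 0.0467 m³/s.
Converting: 0.0467 m³/s × 1000 = 46.7 L/s.

Q ≈ 46.7 L/s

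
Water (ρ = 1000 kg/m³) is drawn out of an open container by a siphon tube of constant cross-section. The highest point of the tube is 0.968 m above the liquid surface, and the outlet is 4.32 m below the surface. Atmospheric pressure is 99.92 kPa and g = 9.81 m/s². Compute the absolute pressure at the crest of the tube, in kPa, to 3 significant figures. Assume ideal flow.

P_top = 48.0 kPa

From the surface to the outlet (both open to atmosphere, surface at rest): v = √(2g·h_out) = √(2·9.81·4.32) = 9.21 m/s.
The bore is uniform, so the speed at the crest is the same v. Bernoulli surface→crest: P_atm = P_top + ½ρv² + ρg·h_top.
P_top = 99920 − ½·1000·9.21² − 1000·9.81·0.968 = 48000 Pa.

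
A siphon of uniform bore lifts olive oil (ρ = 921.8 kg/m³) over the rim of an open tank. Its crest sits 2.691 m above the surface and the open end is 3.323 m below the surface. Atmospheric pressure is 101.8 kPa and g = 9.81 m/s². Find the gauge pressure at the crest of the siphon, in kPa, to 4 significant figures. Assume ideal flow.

The outlet speed comes from Torricelli: v = √(2g·3.323) = 8.074 m/s.
With constant cross-section the crest speed equals v; applying Bernoulli from the surface up to the crest, P_top = P_atm − ½ρv² − ρg·h_top.
P_top = 101800 − ½·921.8·8.074² − 921.8·9.81·2.691 = 47420 Pa. So P_gauge = P_top − P_atm = -54380 Pa.

P_gauge = -54.38 kPa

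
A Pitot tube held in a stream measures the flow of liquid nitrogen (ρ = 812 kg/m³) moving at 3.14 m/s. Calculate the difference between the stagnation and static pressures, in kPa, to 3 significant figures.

The dynamic pressure equals the rise in static pressure at the stagnation point: ΔP = ½ρv².
ΔP = ½·812·3.14² = 4000 Pa.

ΔP = 4.00 kPa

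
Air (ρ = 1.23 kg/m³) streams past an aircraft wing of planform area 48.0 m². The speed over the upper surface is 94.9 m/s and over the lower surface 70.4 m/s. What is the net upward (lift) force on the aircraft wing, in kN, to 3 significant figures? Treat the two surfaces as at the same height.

With equal heights on the two surfaces, Bernoulli gives P_lower − P_upper = ½ρ(v_upper² − v_lower²).
ΔP = ½·1.23·(94.9² − 70.4²) = 2490 Pa.
Lift = ΔP · A = 2490 × 48.0 = 120000 N.

120 kN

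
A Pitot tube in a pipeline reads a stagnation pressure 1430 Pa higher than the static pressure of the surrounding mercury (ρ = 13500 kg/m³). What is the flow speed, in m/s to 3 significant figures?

v ≈ 0.460 m/s

At the stagnation point the flow is brought to rest, so Bernoulli gives P_stag − P_static = ½ρv².
v = √(2ΔP/ρ) = √(2·1430/13500) = 0.460 m/s.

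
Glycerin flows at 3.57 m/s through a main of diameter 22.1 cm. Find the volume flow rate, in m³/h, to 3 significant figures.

Q = A·v = 0.0384 m² × 3.57 m/s = 0.137 m³/s.
Converting: 0.137 m³/s × 3600 = 493 m³/h.

Q ≈ 493 m³/h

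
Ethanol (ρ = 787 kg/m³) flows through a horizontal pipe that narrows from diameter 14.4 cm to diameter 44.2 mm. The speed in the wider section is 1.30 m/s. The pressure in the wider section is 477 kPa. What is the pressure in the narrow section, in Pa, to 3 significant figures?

By continuity, v₂ = v₁·A₁/A₂ = 1.30·(163/15.3) = 13.8 m/s.
With no height change, Bernoulli's equation is P₁ + ½ρv₁² = P₂ + ½ρv₂².
P₂ = P₁ − ½ρ(v₂² − v₁²) = 477000 − ½·787·(13.8² − 1.30²) = 477000 − 74300 = 403000 Pa.

403000 Pa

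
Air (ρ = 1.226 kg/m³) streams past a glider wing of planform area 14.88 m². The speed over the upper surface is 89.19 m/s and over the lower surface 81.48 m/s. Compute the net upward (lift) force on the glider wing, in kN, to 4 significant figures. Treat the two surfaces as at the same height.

With equal heights on the two surfaces, Bernoulli gives P_lower − P_upper = ½ρ(v_upper² − v_lower²).
ΔP = ½·1.226·(89.19² − 81.48²) = 806.6 Pa.
Lift = ΔP · A = 806.6 × 14.88 = 12000 N.

F ≈ 12.00 kN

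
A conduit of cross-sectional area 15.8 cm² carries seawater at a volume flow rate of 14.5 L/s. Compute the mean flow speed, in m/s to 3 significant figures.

Q = 14.5 L/s = 0.0145 m³/s.
v = Q/A = 0.0145 / 0.00158 = 9.18 m/s.

v = 9.18 m/s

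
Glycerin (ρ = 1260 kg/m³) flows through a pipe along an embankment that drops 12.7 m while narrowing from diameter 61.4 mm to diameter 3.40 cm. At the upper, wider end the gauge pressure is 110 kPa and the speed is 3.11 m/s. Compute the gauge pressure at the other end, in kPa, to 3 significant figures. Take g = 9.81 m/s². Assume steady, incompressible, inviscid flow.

Mass conservation (A₁v₁ = A₂v₂) gives v₂ = 3.11 × 29.6/9.08 = 10.1 m/s.
Applying Bernoulli between the two ends and solving for P₂: P₂ = P₁ + ½ρ(v₁² − v₂²) − ρgΔh.
P₂ = 110000 + ½·1260·(3.11² − 10.1²) − 1260·9.81·(−12.7) = 110000 + (-58700) − (-157000) = 208000 Pa.

P₂ = 208 kPa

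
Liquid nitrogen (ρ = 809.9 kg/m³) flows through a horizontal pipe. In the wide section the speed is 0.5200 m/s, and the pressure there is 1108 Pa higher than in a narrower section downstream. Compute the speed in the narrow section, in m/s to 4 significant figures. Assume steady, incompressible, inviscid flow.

Horizontal Bernoulli: P₁ + ½ρv₁² = P₂ + ½ρv₂², so v₂² = v₁² + 2(P₁ − P₂)/ρ.
v₂ = √(0.5200² + 2·1108/809.9) = √(0.2704 + 2.736) = 1.734 m/s.

1.734 m/s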